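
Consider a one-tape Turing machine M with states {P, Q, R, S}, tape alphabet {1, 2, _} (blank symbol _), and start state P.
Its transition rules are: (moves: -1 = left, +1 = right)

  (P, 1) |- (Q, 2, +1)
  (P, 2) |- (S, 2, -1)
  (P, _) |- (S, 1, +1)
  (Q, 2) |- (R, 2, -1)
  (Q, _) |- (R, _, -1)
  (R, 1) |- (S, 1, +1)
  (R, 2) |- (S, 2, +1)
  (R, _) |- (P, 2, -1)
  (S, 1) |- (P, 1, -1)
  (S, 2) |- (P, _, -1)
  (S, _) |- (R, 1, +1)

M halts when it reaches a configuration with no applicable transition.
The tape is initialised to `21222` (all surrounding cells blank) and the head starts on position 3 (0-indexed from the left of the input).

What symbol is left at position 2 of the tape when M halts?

1

state=P head=3 tape=_212[2]2   (P,2)→(S,2,-1)
state=S head=2 tape=_21[2]22   (S,2)→(P,_,-1)
state=P head=1 tape=_2[1]_22   (P,1)→(Q,2,+1)
state=Q head=2 tape=_22[_]22   (Q,_)→(R,_,-1)
state=R head=1 tape=_2[2]_22   (R,2)→(S,2,+1)
state=S head=2 tape=_22[_]22   (S,_)→(R,1,+1)
state=R head=3 tape=_221[2]2   (R,2)→(S,2,+1)
state=S head=4 tape=_2212[2]   (S,2)→(P,_,-1)
state=P head=3 tape=_221[2]_   (P,2)→(S,2,-1)
state=S head=2 tape=_22[1]2_   (S,1)→(P,1,-1)
state=P head=1 tape=_2[2]12_   (P,2)→(S,2,-1)
state=S head=0 tape=_[2]212_   (S,2)→(P,_,-1)
state=P head=-1 tape=[_]_212_   (P,_)→(S,1,+1)
state=S head=0 tape=1[_]212_   (S,_)→(R,1,+1)
state=R head=1 tape=11[2]12_   (R,2)→(S,2,+1)
state=S head=2 tape=112[1]2_   (S,1)→(P,1,-1)
state=P head=1 tape=11[2]12_   (P,2)→(S,2,-1)
state=S head=0 tape=1[1]212_   (S,1)→(P,1,-1)
state=P head=-1 tape=[1]1212_   (P,1)→(Q,2,+1)
state=Q head=0 tape=2[1]212_
Cell 2 holds 1 when M halts.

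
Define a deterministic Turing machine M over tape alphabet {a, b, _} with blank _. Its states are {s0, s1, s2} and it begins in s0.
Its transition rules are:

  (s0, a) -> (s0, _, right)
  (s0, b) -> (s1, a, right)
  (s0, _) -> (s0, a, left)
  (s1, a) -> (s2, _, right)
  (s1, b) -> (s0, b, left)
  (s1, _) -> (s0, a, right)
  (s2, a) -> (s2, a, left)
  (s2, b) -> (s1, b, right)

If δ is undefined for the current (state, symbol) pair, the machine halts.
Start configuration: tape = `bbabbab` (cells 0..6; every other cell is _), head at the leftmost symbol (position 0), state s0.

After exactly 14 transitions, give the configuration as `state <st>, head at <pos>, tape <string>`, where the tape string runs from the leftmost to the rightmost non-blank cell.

state s0, head at 8, tape a__a_ba

state=s0 head=0 tape=[b]babbab__   (s0,b)→(s1,a,right)
state=s1 head=1 tape=a[b]abbab__   (s1,b)→(s0,b,left)
state=s0 head=0 tape=[a]babbab__   (s0,a)→(s0,_,right)
state=s0 head=1 tape=_[b]abbab__   (s0,b)→(s1,a,right)
state=s1 head=2 tape=_a[a]bbab__   (s1,a)→(s2,_,right)
state=s2 head=3 tape=_a_[b]bab__   (s2,b)→(s1,b,right)
state=s1 head=4 tape=_a_b[b]ab__   (s1,b)→(s0,b,left)
state=s0 head=3 tape=_a_[b]bab__   (s0,b)→(s1,a,right)
state=s1 head=4 tape=_a_a[b]ab__   (s1,b)→(s0,b,left)
state=s0 head=3 tape=_a_[a]bab__   (s0,a)→(s0,_,right)
state=s0 head=4 tape=_a__[b]ab__   (s0,b)→(s1,a,right)
state=s1 head=5 tape=_a__a[a]b__   (s1,a)→(s2,_,right)
state=s2 head=6 tape=_a__a_[b]__   (s2,b)→(s1,b,right)
state=s1 head=7 tape=_a__a_b[_]_   (s1,_)→(s0,a,right)
state=s0 head=8 tape=_a__a_ba[_]
After 14 steps: state s0, head at 8, tape a__a_ba.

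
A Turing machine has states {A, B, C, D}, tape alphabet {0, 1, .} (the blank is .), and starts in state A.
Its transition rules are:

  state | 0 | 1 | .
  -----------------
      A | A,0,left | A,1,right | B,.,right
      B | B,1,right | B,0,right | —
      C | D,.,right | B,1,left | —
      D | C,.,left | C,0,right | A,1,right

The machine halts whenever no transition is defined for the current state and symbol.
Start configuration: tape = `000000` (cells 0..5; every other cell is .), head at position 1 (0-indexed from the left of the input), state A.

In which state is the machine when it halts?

B

state=A head=1 tape=.0[0]0000.   (A,0)→(A,0,left)
state=A head=0 tape=.[0]00000.   (A,0)→(A,0,left)
state=A head=-1 tape=[.]000000.   (A,.)→(B,.,right)
state=B head=0 tape=.[0]00000.   (B,0)→(B,1,right)
state=B head=1 tape=.1[0]0000.   (B,0)→(B,1,right)
state=B head=2 tape=.11[0]000.   (B,0)→(B,1,right)
state=B head=3 tape=.111[0]00.   (B,0)→(B,1,right)
state=B head=4 tape=.1111[0]0.   (B,0)→(B,1,right)
state=B head=5 tape=.11111[0].   (B,0)→(B,1,right)
state=B head=6 tape=.111111[.]
No transition is defined for (B, .); M halts in state B.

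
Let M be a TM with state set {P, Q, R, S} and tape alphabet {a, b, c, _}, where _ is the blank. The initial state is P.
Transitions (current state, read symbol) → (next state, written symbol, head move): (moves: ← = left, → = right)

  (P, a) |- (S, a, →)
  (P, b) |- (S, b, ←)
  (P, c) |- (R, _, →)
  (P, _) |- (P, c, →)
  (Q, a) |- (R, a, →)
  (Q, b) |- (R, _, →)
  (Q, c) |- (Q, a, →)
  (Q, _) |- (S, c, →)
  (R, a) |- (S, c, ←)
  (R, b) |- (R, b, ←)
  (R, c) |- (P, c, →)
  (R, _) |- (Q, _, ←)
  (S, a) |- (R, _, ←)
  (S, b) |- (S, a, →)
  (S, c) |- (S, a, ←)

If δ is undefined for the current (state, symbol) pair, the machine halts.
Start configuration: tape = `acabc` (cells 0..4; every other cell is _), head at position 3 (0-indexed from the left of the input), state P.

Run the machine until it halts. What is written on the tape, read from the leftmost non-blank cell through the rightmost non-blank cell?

c__aabc

state=P head=3 tape=__aca[b]c   (P,b)→(S,b,←)
state=S head=2 tape=__ac[a]bc   (S,a)→(R,_,←)
state=R head=1 tape=__a[c]_bc   (R,c)→(P,c,→)
state=P head=2 tape=__ac[_]bc   (P,_)→(P,c,→)
state=P head=3 tape=__acc[b]c   (P,b)→(S,b,←)
state=S head=2 tape=__ac[c]bc   (S,c)→(S,a,←)
state=S head=1 tape=__a[c]abc   (S,c)→(S,a,←)
state=S head=0 tape=__[a]aabc   (S,a)→(R,_,←)
state=R head=-1 tape=_[_]_aabc   (R,_)→(Q,_,←)
state=Q head=-2 tape=[_]__aabc   (Q,_)→(S,c,→)
state=S head=-1 tape=c[_]_aabc
The non-blank tape span at halt is c__aabc.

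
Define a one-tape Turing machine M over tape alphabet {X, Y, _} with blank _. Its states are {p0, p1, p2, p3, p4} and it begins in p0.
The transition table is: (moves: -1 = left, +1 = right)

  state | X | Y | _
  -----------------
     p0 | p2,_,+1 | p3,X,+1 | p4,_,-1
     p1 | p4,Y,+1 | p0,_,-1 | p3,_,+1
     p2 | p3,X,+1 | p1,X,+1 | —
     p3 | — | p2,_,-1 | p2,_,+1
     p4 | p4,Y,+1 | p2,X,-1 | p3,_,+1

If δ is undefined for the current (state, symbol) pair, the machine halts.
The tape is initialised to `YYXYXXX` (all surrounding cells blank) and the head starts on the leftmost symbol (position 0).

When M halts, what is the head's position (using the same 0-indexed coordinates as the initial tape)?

5

p0 | [Y]YXYXXX   read Y → write X, move +1, go to p3
p3 | X[Y]XYXXX   read Y → write _, move -1, go to p2
p2 | [X]_XYXXX   read X → write X, move +1, go to p3
p3 | X[_]XYXXX   read _ → write _, move +1, go to p2
p2 | X_[X]YXXX   read X → write X, move +1, go to p3
p3 | X_X[Y]XXX   read Y → write _, move -1, go to p2
p2 | X_[X]_XXX   read X → write X, move +1, go to p3
p3 | X_X[_]XXX   read _ → write _, move +1, go to p2
p2 | X_X_[X]XX   read X → write X, move +1, go to p3
p3 | X_X_X[X]X
At halt the head is at cell 5.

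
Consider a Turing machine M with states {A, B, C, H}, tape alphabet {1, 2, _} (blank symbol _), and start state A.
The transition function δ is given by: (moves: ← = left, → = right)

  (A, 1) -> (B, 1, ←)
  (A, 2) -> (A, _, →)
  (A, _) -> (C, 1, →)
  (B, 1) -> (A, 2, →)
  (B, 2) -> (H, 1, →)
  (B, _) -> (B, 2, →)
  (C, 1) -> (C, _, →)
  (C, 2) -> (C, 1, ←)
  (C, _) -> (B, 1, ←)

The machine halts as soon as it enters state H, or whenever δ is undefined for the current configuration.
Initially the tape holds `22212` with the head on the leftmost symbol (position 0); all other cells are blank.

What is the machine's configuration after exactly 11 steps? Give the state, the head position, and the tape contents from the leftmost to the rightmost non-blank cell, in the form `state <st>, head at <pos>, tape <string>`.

state B, head at 5, tape 22_21

A | [2]2212__   read 2 → write _, move →, go to A
A | _[2]212__   read 2 → write _, move →, go to A
A | __[2]12__   read 2 → write _, move →, go to A
A | ___[1]2__   read 1 → write 1, move ←, go to B
B | __[_]12__   read _ → write 2, move →, go to B
B | __2[1]2__   read 1 → write 2, move →, go to A
A | __22[2]__   read 2 → write _, move →, go to A
A | __22_[_]_   read _ → write 1, move →, go to C
C | __22_1[_]   read _ → write 1, move ←, go to B
B | __22_[1]1   read 1 → write 2, move →, go to A
A | __22_2[1]   read 1 → write 1, move ←, go to B
B | __22_[2]1
After 11 steps: state B, head at 5, tape 22_21.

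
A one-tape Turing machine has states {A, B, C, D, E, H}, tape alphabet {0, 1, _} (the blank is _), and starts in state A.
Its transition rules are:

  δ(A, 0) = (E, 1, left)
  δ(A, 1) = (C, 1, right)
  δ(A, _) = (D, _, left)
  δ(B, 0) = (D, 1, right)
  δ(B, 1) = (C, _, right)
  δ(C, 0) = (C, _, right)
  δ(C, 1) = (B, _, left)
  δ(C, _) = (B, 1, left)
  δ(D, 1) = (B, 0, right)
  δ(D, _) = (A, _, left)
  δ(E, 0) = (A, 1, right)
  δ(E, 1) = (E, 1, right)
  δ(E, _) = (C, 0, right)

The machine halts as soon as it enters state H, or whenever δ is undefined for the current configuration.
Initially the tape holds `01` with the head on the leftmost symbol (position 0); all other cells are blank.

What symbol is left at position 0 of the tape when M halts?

_

A | _[0]1   read 0 → write 1, move left, go to E
E | [_]11   read _ → write 0, move right, go to C
C | 0[1]1   read 1 → write _, move left, go to B
B | [0]_1   read 0 → write 1, move right, go to D
D | 1[_]1   read _ → write _, move left, go to A
A | [1]_1   read 1 → write 1, move right, go to C
C | 1[_]1   read _ → write 1, move left, go to B
B | [1]11   read 1 → write _, move right, go to C
C | _[1]1   read 1 → write _, move left, go to B
B | [_]_1
Cell 0 holds _ when M halts.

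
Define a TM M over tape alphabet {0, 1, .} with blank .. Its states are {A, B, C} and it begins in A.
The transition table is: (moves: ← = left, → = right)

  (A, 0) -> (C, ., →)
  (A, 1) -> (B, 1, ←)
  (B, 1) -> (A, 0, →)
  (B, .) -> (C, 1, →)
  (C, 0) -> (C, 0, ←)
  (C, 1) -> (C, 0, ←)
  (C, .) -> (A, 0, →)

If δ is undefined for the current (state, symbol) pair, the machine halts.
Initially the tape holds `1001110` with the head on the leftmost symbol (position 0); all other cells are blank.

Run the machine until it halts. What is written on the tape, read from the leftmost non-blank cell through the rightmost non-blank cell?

state=A head=0 tape=..[1]001110..   (A,1)→(B,1,←)
state=B head=-1 tape=.[.]1001110..   (B,.)→(C,1,→)
state=C head=0 tape=.1[1]001110..   (C,1)→(C,0,←)
state=C head=-1 tape=.[1]0001110..   (C,1)→(C,0,←)
state=C head=-2 tape=[.]00001110..   (C,.)→(A,0,→)
state=A head=-1 tape=0[0]0001110..   (A,0)→(C,.,→)
state=C head=0 tape=0.[0]001110..   (C,0)→(C,0,←)
state=C head=-1 tape=0[.]0001110..   (C,.)→(A,0,→)
state=A head=0 tape=00[0]001110..   (A,0)→(C,.,→)
state=C head=1 tape=00.[0]01110..   (C,0)→(C,0,←)
state=C head=0 tape=00[.]001110..   (C,.)→(A,0,→)
state=A head=1 tape=000[0]01110..   (A,0)→(C,.,→)
state=C head=2 tape=000.[0]1110..   (C,0)→(C,0,←)
state=C head=1 tape=000[.]01110..   (C,.)→(A,0,→)
state=A head=2 tape=0000[0]1110..   (A,0)→(C,.,→)
state=C head=3 tape=0000.[1]110..   (C,1)→(C,0,←)
state=C head=2 tape=0000[.]0110..   (C,.)→(A,0,→)
state=A head=3 tape=00000[0]110..   (A,0)→(C,.,→)
state=C head=4 tape=00000.[1]10..   (C,1)→(C,0,←)
state=C head=3 tape=00000[.]010..   (C,.)→(A,0,→)
state=A head=4 tape=000000[0]10..   (A,0)→(C,.,→)
state=C head=5 tape=000000.[1]0..   (C,1)→(C,0,←)
state=C head=4 tape=000000[.]00..   (C,.)→(A,0,→)
state=A head=5 tape=0000000[0]0..   (A,0)→(C,.,→)
state=C head=6 tape=0000000.[0]..   (C,0)→(C,0,←)
state=C head=5 tape=0000000[.]0..   (C,.)→(A,0,→)
state=A head=6 tape=00000000[0]..   (A,0)→(C,.,→)
state=C head=7 tape=00000000.[.].   (C,.)→(A,0,→)
state=A head=8 tape=00000000.0[.]
The non-blank tape span at halt is 00000000.0.

00000000.0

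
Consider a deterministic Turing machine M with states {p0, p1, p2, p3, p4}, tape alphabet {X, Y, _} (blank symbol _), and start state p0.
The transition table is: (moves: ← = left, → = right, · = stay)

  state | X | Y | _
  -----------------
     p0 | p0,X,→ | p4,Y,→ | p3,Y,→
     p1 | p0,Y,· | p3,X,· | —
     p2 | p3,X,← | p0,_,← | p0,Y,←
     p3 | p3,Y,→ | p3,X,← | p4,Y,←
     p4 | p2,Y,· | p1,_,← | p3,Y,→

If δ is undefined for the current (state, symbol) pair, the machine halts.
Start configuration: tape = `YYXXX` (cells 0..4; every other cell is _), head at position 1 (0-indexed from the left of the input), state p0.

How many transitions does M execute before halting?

25

state=p0 head=1 tape=_Y[Y]XXX_   (p0,Y)→(p4,Y,→)
state=p4 head=2 tape=_YY[X]XX_   (p4,X)→(p2,Y,·)
state=p2 head=2 tape=_YY[Y]XX_   (p2,Y)→(p0,_,←)
state=p0 head=1 tape=_Y[Y]_XX_   (p0,Y)→(p4,Y,→)
state=p4 head=2 tape=_YY[_]XX_   (p4,_)→(p3,Y,→)
state=p3 head=3 tape=_YYY[X]X_   (p3,X)→(p3,Y,→)
state=p3 head=4 tape=_YYYY[X]_   (p3,X)→(p3,Y,→)
state=p3 head=5 tape=_YYYYY[_]   (p3,_)→(p4,Y,←)
state=p4 head=4 tape=_YYYY[Y]Y   (p4,Y)→(p1,_,←)
state=p1 head=3 tape=_YYY[Y]_Y   (p1,Y)→(p3,X,·)
state=p3 head=3 tape=_YYY[X]_Y   (p3,X)→(p3,Y,→)
state=p3 head=4 tape=_YYYY[_]Y   (p3,_)→(p4,Y,←)
state=p4 head=3 tape=_YYY[Y]YY   (p4,Y)→(p1,_,←)
state=p1 head=2 tape=_YY[Y]_YY   (p1,Y)→(p3,X,·)
state=p3 head=2 tape=_YY[X]_YY   (p3,X)→(p3,Y,→)
state=p3 head=3 tape=_YYY[_]YY   (p3,_)→(p4,Y,←)
state=p4 head=2 tape=_YY[Y]YYY   (p4,Y)→(p1,_,←)
state=p1 head=1 tape=_Y[Y]_YYY   (p1,Y)→(p3,X,·)
state=p3 head=1 tape=_Y[X]_YYY   (p3,X)→(p3,Y,→)
state=p3 head=2 tape=_YY[_]YYY   (p3,_)→(p4,Y,←)
state=p4 head=1 tape=_Y[Y]YYYY   (p4,Y)→(p1,_,←)
state=p1 head=0 tape=_[Y]_YYYY   (p1,Y)→(p3,X,·)
state=p3 head=0 tape=_[X]_YYYY   (p3,X)→(p3,Y,→)
state=p3 head=1 tape=_Y[_]YYYY   (p3,_)→(p4,Y,←)
state=p4 head=0 tape=_[Y]YYYYY   (p4,Y)→(p1,_,←)
state=p1 head=-1 tape=[_]_YYYYY
M halts after 25 transitions.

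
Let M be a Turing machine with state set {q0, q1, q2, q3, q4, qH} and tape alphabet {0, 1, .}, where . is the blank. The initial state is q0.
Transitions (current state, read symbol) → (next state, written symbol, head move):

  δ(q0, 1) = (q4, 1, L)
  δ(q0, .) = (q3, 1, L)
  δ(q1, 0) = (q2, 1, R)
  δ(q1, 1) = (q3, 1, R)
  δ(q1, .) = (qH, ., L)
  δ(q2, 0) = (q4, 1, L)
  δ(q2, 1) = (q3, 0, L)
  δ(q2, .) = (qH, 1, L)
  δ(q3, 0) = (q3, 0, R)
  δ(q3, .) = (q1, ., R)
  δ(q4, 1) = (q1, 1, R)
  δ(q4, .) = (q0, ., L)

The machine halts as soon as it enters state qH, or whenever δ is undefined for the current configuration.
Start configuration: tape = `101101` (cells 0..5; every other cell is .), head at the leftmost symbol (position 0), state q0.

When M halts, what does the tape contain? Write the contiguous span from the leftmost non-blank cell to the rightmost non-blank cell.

1.101101

state=q0 head=0 tape=...[1]01101   (q0,1)→(q4,1,L)
state=q4 head=-1 tape=..[.]101101   (q4,.)→(q0,.,L)
state=q0 head=-2 tape=.[.].101101   (q0,.)→(q3,1,L)
state=q3 head=-3 tape=[.]1.101101   (q3,.)→(q1,.,R)
state=q1 head=-2 tape=.[1].101101   (q1,1)→(q3,1,R)
state=q3 head=-1 tape=.1[.]101101   (q3,.)→(q1,.,R)
state=q1 head=0 tape=.1.[1]01101   (q1,1)→(q3,1,R)
state=q3 head=1 tape=.1.1[0]1101   (q3,0)→(q3,0,R)
state=q3 head=2 tape=.1.10[1]101
The non-blank tape span at halt is 1.101101.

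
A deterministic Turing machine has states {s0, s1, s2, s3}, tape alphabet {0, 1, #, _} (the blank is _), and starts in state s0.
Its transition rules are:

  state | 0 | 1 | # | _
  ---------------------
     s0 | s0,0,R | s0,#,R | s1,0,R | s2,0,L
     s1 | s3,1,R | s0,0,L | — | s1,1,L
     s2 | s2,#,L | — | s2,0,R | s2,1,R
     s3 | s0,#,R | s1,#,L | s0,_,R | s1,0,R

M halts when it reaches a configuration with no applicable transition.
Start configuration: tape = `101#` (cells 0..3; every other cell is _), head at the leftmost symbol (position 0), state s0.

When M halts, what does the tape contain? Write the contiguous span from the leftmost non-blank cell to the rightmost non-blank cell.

#0011#

s0 | [1]01#__   read 1 → write #, move R, go to s0
s0 | #[0]1#__   read 0 → write 0, move R, go to s0
s0 | #0[1]#__   read 1 → write #, move R, go to s0
s0 | #0#[#]__   read # → write 0, move R, go to s1
s1 | #0#0[_]_   read _ → write 1, move L, go to s1
s1 | #0#[0]1_   read 0 → write 1, move R, go to s3
s3 | #0#1[1]_   read 1 → write #, move L, go to s1
s1 | #0#[1]#_   read 1 → write 0, move L, go to s0
s0 | #0[#]0#_   read # → write 0, move R, go to s1
s1 | #00[0]#_   read 0 → write 1, move R, go to s3
s3 | #001[#]_   read # → write _, move R, go to s0
s0 | #001_[_]   read _ → write 0, move L, go to s2
s2 | #001[_]0   read _ → write 1, move R, go to s2
s2 | #0011[0]   read 0 → write #, move L, go to s2
s2 | #001[1]#
The non-blank tape span at halt is #0011#.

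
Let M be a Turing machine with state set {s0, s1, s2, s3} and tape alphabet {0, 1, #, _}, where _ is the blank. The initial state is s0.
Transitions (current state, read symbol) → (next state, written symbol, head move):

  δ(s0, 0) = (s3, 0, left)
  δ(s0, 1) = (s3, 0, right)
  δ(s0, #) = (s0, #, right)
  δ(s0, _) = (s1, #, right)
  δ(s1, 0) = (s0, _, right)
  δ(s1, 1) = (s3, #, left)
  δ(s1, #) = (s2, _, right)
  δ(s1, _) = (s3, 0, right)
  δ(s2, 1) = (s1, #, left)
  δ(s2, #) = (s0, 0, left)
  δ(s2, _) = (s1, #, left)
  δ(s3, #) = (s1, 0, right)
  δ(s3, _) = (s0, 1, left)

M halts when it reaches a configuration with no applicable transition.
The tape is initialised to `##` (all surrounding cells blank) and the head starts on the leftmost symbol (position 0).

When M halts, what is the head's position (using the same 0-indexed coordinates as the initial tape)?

state=s0 head=0 tape=[#]#____   (s0,#)→(s0,#,right)
state=s0 head=1 tape=#[#]____   (s0,#)→(s0,#,right)
state=s0 head=2 tape=##[_]___   (s0,_)→(s1,#,right)
state=s1 head=3 tape=###[_]__   (s1,_)→(s3,0,right)
state=s3 head=4 tape=###0[_]_   (s3,_)→(s0,1,left)
state=s0 head=3 tape=###[0]1_   (s0,0)→(s3,0,left)
state=s3 head=2 tape=##[#]01_   (s3,#)→(s1,0,right)
state=s1 head=3 tape=##0[0]1_   (s1,0)→(s0,_,right)
state=s0 head=4 tape=##0_[1]_   (s0,1)→(s3,0,right)
state=s3 head=5 tape=##0_0[_]   (s3,_)→(s0,1,left)
state=s0 head=4 tape=##0_[0]1   (s0,0)→(s3,0,left)
state=s3 head=3 tape=##0[_]01   (s3,_)→(s0,1,left)
state=s0 head=2 tape=##[0]101   (s0,0)→(s3,0,left)
state=s3 head=1 tape=#[#]0101   (s3,#)→(s1,0,right)
state=s1 head=2 tape=#0[0]101   (s1,0)→(s0,_,right)
state=s0 head=3 tape=#0_[1]01   (s0,1)→(s3,0,right)
state=s3 head=4 tape=#0_0[0]1
At halt the head is at cell 4.

4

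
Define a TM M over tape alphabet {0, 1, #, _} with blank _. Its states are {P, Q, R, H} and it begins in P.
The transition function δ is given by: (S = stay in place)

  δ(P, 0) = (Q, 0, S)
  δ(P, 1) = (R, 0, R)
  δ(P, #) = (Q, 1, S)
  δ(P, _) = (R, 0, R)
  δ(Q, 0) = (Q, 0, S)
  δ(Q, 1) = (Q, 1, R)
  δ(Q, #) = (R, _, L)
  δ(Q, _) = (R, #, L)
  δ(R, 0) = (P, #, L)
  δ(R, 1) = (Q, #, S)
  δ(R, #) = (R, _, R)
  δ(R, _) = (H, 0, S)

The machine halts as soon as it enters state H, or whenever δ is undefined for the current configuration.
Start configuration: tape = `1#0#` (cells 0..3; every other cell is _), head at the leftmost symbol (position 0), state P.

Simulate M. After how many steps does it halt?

P | [1]#0#_   read 1 → write 0, move R, go to R
R | 0[#]0#_   read # → write _, move R, go to R
R | 0_[0]#_   read 0 → write #, move L, go to P
P | 0[_]##_   read _ → write 0, move R, go to R
R | 00[#]#_   read # → write _, move R, go to R
R | 00_[#]_   read # → write _, move R, go to R
R | 00__[_]   read _ → write 0, move S, go to H
H | 00__[0]
M halts after 7 transitions.

7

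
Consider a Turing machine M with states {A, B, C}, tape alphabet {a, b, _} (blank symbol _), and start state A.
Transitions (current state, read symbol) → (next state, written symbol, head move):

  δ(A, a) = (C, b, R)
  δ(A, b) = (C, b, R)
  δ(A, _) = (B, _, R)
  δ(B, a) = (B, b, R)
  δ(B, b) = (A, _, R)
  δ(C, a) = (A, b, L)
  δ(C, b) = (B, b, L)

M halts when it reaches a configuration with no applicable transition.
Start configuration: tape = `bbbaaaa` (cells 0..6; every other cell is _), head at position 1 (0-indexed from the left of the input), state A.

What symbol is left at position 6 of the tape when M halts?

b

state=A head=1 tape=b[b]baaaa_   (A,b)→(C,b,R)
state=C head=2 tape=bb[b]aaaa_   (C,b)→(B,b,L)
state=B head=1 tape=b[b]baaaa_   (B,b)→(A,_,R)
state=A head=2 tape=b_[b]aaaa_   (A,b)→(C,b,R)
state=C head=3 tape=b_b[a]aaa_   (C,a)→(A,b,L)
state=A head=2 tape=b_[b]baaa_   (A,b)→(C,b,R)
state=C head=3 tape=b_b[b]aaa_   (C,b)→(B,b,L)
state=B head=2 tape=b_[b]baaa_   (B,b)→(A,_,R)
state=A head=3 tape=b__[b]aaa_   (A,b)→(C,b,R)
state=C head=4 tape=b__b[a]aa_   (C,a)→(A,b,L)
state=A head=3 tape=b__[b]baa_   (A,b)→(C,b,R)
state=C head=4 tape=b__b[b]aa_   (C,b)→(B,b,L)
state=B head=3 tape=b__[b]baa_   (B,b)→(A,_,R)
state=A head=4 tape=b___[b]aa_   (A,b)→(C,b,R)
state=C head=5 tape=b___b[a]a_   (C,a)→(A,b,L)
state=A head=4 tape=b___[b]ba_   (A,b)→(C,b,R)
state=C head=5 tape=b___b[b]a_   (C,b)→(B,b,L)
state=B head=4 tape=b___[b]ba_   (B,b)→(A,_,R)
state=A head=5 tape=b____[b]a_   (A,b)→(C,b,R)
state=C head=6 tape=b____b[a]_   (C,a)→(A,b,L)
state=A head=5 tape=b____[b]b_   (A,b)→(C,b,R)
state=C head=6 tape=b____b[b]_   (C,b)→(B,b,L)
state=B head=5 tape=b____[b]b_   (B,b)→(A,_,R)
state=A head=6 tape=b_____[b]_   (A,b)→(C,b,R)
state=C head=7 tape=b_____b[_]
Cell 6 holds b when M halts.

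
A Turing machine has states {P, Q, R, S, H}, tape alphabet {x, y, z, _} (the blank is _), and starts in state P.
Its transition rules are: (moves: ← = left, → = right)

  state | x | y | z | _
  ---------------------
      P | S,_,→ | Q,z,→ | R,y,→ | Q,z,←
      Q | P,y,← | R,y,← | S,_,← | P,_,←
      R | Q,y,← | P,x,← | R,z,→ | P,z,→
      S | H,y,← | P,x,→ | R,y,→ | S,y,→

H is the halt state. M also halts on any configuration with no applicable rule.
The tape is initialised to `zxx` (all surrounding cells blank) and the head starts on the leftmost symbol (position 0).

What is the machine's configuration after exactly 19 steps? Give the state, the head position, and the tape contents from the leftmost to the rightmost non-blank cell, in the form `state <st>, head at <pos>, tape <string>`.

state R, head at -1, tape zzyyx

P | __[z]xx   read z → write y, move →, go to R
R | __y[x]x   read x → write y, move ←, go to Q
Q | __[y]yx   read y → write y, move ←, go to R
R | _[_]yyx   read _ → write z, move →, go to P
P | _z[y]yx   read y → write z, move →, go to Q
Q | _zz[y]x   read y → write y, move ←, go to R
R | _z[z]yx   read z → write z, move →, go to R
R | _zz[y]x   read y → write x, move ←, go to P
P | _z[z]xx   read z → write y, move →, go to R
R | _zy[x]x   read x → write y, move ←, go to Q
Q | _z[y]yx   read y → write y, move ←, go to R
R | _[z]yyx   read z → write z, move →, go to R
R | _z[y]yx   read y → write x, move ←, go to P
P | _[z]xyx   read z → write y, move →, go to R
R | _y[x]yx   read x → write y, move ←, go to Q
Q | _[y]yyx   read y → write y, move ←, go to R
R | [_]yyyx   read _ → write z, move →, go to P
P | z[y]yyx   read y → write z, move →, go to Q
Q | zz[y]yx   read y → write y, move ←, go to R
R | z[z]yyx
After 19 steps: state R, head at -1, tape zzyyx.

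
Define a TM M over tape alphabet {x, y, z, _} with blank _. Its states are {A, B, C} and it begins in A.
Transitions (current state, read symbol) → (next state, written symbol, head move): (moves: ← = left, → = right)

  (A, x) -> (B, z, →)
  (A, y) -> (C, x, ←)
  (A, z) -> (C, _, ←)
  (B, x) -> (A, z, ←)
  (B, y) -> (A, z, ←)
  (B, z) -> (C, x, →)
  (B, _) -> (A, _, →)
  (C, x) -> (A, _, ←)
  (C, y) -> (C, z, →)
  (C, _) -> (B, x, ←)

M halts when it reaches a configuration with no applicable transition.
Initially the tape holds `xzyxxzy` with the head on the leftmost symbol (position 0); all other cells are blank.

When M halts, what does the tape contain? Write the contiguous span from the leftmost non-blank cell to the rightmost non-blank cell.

state=A head=0 tape=__[x]zyxxzy   (A,x)→(B,z,→)
state=B head=1 tape=__z[z]yxxzy   (B,z)→(C,x,→)
state=C head=2 tape=__zx[y]xxzy   (C,y)→(C,z,→)
state=C head=3 tape=__zxz[x]xzy   (C,x)→(A,_,←)
state=A head=2 tape=__zx[z]_xzy   (A,z)→(C,_,←)
state=C head=1 tape=__z[x]__xzy   (C,x)→(A,_,←)
state=A head=0 tape=__[z]___xzy   (A,z)→(C,_,←)
state=C head=-1 tape=_[_]____xzy   (C,_)→(B,x,←)
state=B head=-2 tape=[_]x____xzy   (B,_)→(A,_,→)
state=A head=-1 tape=_[x]____xzy   (A,x)→(B,z,→)
state=B head=0 tape=_z[_]___xzy   (B,_)→(A,_,→)
state=A head=1 tape=_z_[_]__xzy
The non-blank tape span at halt is z____xzy.

z____xzy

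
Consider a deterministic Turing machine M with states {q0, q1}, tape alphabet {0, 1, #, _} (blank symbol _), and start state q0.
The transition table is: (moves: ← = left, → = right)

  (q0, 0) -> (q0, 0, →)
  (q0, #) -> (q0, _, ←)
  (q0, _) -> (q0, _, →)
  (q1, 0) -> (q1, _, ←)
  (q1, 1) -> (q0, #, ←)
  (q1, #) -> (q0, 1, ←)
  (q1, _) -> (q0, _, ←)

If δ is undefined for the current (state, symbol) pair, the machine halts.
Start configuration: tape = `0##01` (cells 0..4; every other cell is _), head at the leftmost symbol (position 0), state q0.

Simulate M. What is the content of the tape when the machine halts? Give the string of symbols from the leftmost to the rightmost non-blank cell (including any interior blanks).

q0 | [0]##01   read 0 → write 0, move →, go to q0
q0 | 0[#]#01   read # → write _, move ←, go to q0
q0 | [0]_#01   read 0 → write 0, move →, go to q0
q0 | 0[_]#01   read _ → write _, move →, go to q0
q0 | 0_[#]01   read # → write _, move ←, go to q0
q0 | 0[_]_01   read _ → write _, move →, go to q0
q0 | 0_[_]01   read _ → write _, move →, go to q0
q0 | 0__[0]1   read 0 → write 0, move →, go to q0
q0 | 0__0[1]
The non-blank tape span at halt is 0__01.

0__01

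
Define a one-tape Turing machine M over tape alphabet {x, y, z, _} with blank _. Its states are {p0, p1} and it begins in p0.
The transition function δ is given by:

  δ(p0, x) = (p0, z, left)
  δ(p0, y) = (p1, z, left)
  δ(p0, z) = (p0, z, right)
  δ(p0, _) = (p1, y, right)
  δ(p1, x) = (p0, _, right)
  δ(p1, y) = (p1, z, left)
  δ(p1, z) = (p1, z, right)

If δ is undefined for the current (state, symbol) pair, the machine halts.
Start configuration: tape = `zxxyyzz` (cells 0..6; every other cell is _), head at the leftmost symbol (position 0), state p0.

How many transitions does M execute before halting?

15

p0 | [z]xxyyzz_   read z → write z, move right, go to p0
p0 | z[x]xyyzz_   read x → write z, move left, go to p0
p0 | [z]zxyyzz_   read z → write z, move right, go to p0
p0 | z[z]xyyzz_   read z → write z, move right, go to p0
p0 | zz[x]yyzz_   read x → write z, move left, go to p0
p0 | z[z]zyyzz_   read z → write z, move right, go to p0
p0 | zz[z]yyzz_   read z → write z, move right, go to p0
p0 | zzz[y]yzz_   read y → write z, move left, go to p1
p1 | zz[z]zyzz_   read z → write z, move right, go to p1
p1 | zzz[z]yzz_   read z → write z, move right, go to p1
p1 | zzzz[y]zz_   read y → write z, move left, go to p1
p1 | zzz[z]zzz_   read z → write z, move right, go to p1
p1 | zzzz[z]zz_   read z → write z, move right, go to p1
p1 | zzzzz[z]z_   read z → write z, move right, go to p1
p1 | zzzzzz[z]_   read z → write z, move right, go to p1
p1 | zzzzzzz[_]
M halts after 15 transitions.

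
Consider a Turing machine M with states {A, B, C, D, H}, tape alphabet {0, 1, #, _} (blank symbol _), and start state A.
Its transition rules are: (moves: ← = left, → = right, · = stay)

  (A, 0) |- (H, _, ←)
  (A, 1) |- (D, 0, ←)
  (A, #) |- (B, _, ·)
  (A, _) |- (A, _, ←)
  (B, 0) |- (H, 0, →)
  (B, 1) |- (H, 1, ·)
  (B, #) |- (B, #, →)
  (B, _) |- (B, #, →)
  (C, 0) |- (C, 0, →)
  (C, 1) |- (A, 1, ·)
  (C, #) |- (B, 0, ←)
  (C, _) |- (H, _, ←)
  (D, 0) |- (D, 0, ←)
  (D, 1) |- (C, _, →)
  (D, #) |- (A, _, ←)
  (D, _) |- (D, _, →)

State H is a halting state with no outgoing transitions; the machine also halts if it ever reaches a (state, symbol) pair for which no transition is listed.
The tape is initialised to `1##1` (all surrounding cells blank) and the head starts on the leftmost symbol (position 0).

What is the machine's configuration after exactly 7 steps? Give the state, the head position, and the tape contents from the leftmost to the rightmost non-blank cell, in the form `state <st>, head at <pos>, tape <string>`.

state=A head=0 tape=_[1]##1   (A,1)→(D,0,←)
state=D head=-1 tape=[_]0##1   (D,_)→(D,_,→)
state=D head=0 tape=_[0]##1   (D,0)→(D,0,←)
state=D head=-1 tape=[_]0##1   (D,_)→(D,_,→)
state=D head=0 tape=_[0]##1   (D,0)→(D,0,←)
state=D head=-1 tape=[_]0##1   (D,_)→(D,_,→)
state=D head=0 tape=_[0]##1   (D,0)→(D,0,←)
state=D head=-1 tape=[_]0##1
After 7 steps: state D, head at -1, tape 0##1.

state D, head at -1, tape 0##1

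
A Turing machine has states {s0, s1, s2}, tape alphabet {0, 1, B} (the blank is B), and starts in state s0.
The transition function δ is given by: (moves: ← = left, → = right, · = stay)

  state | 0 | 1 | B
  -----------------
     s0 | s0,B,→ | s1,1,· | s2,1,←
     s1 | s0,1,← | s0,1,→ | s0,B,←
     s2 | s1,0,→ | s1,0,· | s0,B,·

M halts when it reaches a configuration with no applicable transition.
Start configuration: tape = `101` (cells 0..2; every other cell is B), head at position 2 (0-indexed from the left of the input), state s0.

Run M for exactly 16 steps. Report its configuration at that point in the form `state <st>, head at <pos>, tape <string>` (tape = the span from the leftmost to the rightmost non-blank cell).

state s1, head at 3, tape 1B111

s0 | 10[1]BB   read 1 → write 1, move ·, go to s1
s1 | 10[1]BB   read 1 → write 1, move →, go to s0
s0 | 101[B]B   read B → write 1, move ←, go to s2
s2 | 10[1]1B   read 1 → write 0, move ·, go to s1
s1 | 10[0]1B   read 0 → write 1, move ←, go to s0
s0 | 1[0]11B   read 0 → write B, move →, go to s0
s0 | 1B[1]1B   read 1 → write 1, move ·, go to s1
s1 | 1B[1]1B   read 1 → write 1, move →, go to s0
s0 | 1B1[1]B   read 1 → write 1, move ·, go to s1
s1 | 1B1[1]B   read 1 → write 1, move →, go to s0
s0 | 1B11[B]   read B → write 1, move ←, go to s2
s2 | 1B1[1]1   read 1 → write 0, move ·, go to s1
s1 | 1B1[0]1   read 0 → write 1, move ←, go to s0
s0 | 1B[1]11   read 1 → write 1, move ·, go to s1
s1 | 1B[1]11   read 1 → write 1, move →, go to s0
s0 | 1B1[1]1   read 1 → write 1, move ·, go to s1
s1 | 1B1[1]1
After 16 steps: state s1, head at 3, tape 1B111.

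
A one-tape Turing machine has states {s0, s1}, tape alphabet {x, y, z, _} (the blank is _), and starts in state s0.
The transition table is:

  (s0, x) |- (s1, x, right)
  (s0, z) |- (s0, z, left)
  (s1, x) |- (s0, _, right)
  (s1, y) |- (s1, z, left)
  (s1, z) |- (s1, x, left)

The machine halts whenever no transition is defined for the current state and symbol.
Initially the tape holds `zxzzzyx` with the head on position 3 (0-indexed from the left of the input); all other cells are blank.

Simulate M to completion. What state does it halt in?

s0

state=s0 head=3 tape=zxz[z]zyx   (s0,z)→(s0,z,left)
state=s0 head=2 tape=zx[z]zzyx   (s0,z)→(s0,z,left)
state=s0 head=1 tape=z[x]zzzyx   (s0,x)→(s1,x,right)
state=s1 head=2 tape=zx[z]zzyx   (s1,z)→(s1,x,left)
state=s1 head=1 tape=z[x]xzzyx   (s1,x)→(s0,_,right)
state=s0 head=2 tape=z_[x]zzyx   (s0,x)→(s1,x,right)
state=s1 head=3 tape=z_x[z]zyx   (s1,z)→(s1,x,left)
state=s1 head=2 tape=z_[x]xzyx   (s1,x)→(s0,_,right)
state=s0 head=3 tape=z__[x]zyx   (s0,x)→(s1,x,right)
state=s1 head=4 tape=z__x[z]yx   (s1,z)→(s1,x,left)
state=s1 head=3 tape=z__[x]xyx   (s1,x)→(s0,_,right)
state=s0 head=4 tape=z___[x]yx   (s0,x)→(s1,x,right)
state=s1 head=5 tape=z___x[y]x   (s1,y)→(s1,z,left)
state=s1 head=4 tape=z___[x]zx   (s1,x)→(s0,_,right)
state=s0 head=5 tape=z____[z]x   (s0,z)→(s0,z,left)
state=s0 head=4 tape=z___[_]zx
No transition is defined for (s0, _); M halts in state s0.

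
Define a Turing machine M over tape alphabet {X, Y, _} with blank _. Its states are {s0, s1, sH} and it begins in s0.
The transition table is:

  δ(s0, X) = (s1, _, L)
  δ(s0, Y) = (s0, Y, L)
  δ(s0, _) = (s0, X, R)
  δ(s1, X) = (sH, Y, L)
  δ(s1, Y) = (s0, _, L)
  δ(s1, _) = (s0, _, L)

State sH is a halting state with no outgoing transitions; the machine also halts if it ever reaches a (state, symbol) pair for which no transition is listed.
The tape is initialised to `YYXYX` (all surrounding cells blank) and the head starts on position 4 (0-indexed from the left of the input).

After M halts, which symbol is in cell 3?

s0 | ___YYXY[X]   read X → write _, move L, go to s1
s1 | ___YYX[Y]_   read Y → write _, move L, go to s0
s0 | ___YY[X]__   read X → write _, move L, go to s1
s1 | ___Y[Y]___   read Y → write _, move L, go to s0
s0 | ___[Y]____   read Y → write Y, move L, go to s0
s0 | __[_]Y____   read _ → write X, move R, go to s0
s0 | __X[Y]____   read Y → write Y, move L, go to s0
s0 | __[X]Y____   read X → write _, move L, go to s1
s1 | _[_]_Y____   read _ → write _, move L, go to s0
s0 | [_]__Y____   read _ → write X, move R, go to s0
s0 | X[_]_Y____   read _ → write X, move R, go to s0
s0 | XX[_]Y____   read _ → write X, move R, go to s0
s0 | XXX[Y]____   read Y → write Y, move L, go to s0
s0 | XX[X]Y____   read X → write _, move L, go to s1
s1 | X[X]_Y____   read X → write Y, move L, go to sH
sH | [X]Y_Y____
Cell 3 holds _ when M halts.

_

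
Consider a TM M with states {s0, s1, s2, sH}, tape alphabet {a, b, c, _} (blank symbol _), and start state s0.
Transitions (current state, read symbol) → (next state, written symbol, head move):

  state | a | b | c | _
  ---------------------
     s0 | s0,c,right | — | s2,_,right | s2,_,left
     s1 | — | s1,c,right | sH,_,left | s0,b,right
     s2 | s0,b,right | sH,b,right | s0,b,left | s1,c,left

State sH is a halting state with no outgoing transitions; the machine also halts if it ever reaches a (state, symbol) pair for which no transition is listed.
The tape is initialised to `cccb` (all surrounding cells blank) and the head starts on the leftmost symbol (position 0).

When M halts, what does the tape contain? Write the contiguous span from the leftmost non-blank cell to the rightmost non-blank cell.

state=s0 head=0 tape=__[c]ccb   (s0,c)→(s2,_,right)
state=s2 head=1 tape=___[c]cb   (s2,c)→(s0,b,left)
state=s0 head=0 tape=__[_]bcb   (s0,_)→(s2,_,left)
state=s2 head=-1 tape=_[_]_bcb   (s2,_)→(s1,c,left)
state=s1 head=-2 tape=[_]c_bcb   (s1,_)→(s0,b,right)
state=s0 head=-1 tape=b[c]_bcb   (s0,c)→(s2,_,right)
state=s2 head=0 tape=b_[_]bcb   (s2,_)→(s1,c,left)
state=s1 head=-1 tape=b[_]cbcb   (s1,_)→(s0,b,right)
state=s0 head=0 tape=bb[c]bcb   (s0,c)→(s2,_,right)
state=s2 head=1 tape=bb_[b]cb   (s2,b)→(sH,b,right)
state=sH head=2 tape=bb_b[c]b
The non-blank tape span at halt is bb_bcb.

bb_bcb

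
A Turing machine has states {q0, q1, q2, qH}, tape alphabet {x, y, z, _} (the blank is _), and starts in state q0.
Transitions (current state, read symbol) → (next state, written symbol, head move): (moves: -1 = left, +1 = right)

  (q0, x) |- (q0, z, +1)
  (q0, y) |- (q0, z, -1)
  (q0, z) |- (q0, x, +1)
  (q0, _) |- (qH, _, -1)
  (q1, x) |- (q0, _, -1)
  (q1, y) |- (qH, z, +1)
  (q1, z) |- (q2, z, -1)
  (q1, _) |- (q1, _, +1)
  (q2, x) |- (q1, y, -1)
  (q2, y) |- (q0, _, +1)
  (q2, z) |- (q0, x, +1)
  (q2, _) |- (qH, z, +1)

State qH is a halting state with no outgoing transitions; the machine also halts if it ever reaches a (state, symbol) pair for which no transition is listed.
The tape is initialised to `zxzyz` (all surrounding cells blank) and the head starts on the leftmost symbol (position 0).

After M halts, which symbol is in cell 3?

state=q0 head=0 tape=[z]xzyz_   (q0,z)→(q0,x,+1)
state=q0 head=1 tape=x[x]zyz_   (q0,x)→(q0,z,+1)
state=q0 head=2 tape=xz[z]yz_   (q0,z)→(q0,x,+1)
state=q0 head=3 tape=xzx[y]z_   (q0,y)→(q0,z,-1)
state=q0 head=2 tape=xz[x]zz_   (q0,x)→(q0,z,+1)
state=q0 head=3 tape=xzz[z]z_   (q0,z)→(q0,x,+1)
state=q0 head=4 tape=xzzx[z]_   (q0,z)→(q0,x,+1)
state=q0 head=5 tape=xzzxx[_]   (q0,_)→(qH,_,-1)
state=qH head=4 tape=xzzx[x]_
Cell 3 holds x when M halts.

x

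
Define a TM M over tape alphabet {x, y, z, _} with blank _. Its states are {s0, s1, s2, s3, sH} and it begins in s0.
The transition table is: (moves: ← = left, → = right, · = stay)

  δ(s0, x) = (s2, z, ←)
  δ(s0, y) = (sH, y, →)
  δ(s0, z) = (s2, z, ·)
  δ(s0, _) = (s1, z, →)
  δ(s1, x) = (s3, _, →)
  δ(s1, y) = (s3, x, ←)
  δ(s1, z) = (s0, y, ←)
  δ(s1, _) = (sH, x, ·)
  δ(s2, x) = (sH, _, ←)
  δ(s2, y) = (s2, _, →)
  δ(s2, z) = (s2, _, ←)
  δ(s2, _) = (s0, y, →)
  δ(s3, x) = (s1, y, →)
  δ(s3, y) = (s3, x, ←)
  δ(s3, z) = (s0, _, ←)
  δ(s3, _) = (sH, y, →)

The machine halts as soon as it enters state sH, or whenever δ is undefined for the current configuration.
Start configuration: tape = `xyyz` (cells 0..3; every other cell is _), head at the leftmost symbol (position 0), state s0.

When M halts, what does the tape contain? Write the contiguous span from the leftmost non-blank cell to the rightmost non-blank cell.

yyyz

s0 | _[x]yyz   read x → write z, move ←, go to s2
s2 | [_]zyyz   read _ → write y, move →, go to s0
s0 | y[z]yyz   read z → write z, move ·, go to s2
s2 | y[z]yyz   read z → write _, move ←, go to s2
s2 | [y]_yyz   read y → write _, move →, go to s2
s2 | _[_]yyz   read _ → write y, move →, go to s0
s0 | _y[y]yz   read y → write y, move →, go to sH
sH | _yy[y]z
The non-blank tape span at halt is yyyz.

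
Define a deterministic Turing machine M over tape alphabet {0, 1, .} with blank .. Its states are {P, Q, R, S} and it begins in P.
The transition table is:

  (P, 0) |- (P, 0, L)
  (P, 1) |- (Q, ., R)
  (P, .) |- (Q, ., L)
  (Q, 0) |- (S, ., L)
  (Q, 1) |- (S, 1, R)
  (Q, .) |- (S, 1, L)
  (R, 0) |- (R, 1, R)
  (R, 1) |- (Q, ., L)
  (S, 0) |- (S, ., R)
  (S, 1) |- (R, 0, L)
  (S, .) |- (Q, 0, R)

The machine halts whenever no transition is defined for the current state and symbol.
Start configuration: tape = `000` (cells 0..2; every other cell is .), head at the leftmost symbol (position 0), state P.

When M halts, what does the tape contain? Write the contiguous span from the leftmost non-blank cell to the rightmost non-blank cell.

01....0

P | ...[0]00.   read 0 → write 0, move L, go to P
P | ..[.]000.   read . → write ., move L, go to Q
Q | .[.].000.   read . → write 1, move L, go to S
S | [.]1.000.   read . → write 0, move R, go to Q
Q | 0[1].000.   read 1 → write 1, move R, go to S
S | 01[.]000.   read . → write 0, move R, go to Q
Q | 010[0]00.   read 0 → write ., move L, go to S
S | 01[0].00.   read 0 → write ., move R, go to S
S | 01.[.]00.   read . → write 0, move R, go to Q
Q | 01.0[0]0.   read 0 → write ., move L, go to S
S | 01.[0].0.   read 0 → write ., move R, go to S
S | 01..[.]0.   read . → write 0, move R, go to Q
Q | 01..0[0].   read 0 → write ., move L, go to S
S | 01..[0]..   read 0 → write ., move R, go to S
S | 01...[.].   read . → write 0, move R, go to Q
Q | 01...0[.]   read . → write 1, move L, go to S
S | 01...[0]1   read 0 → write ., move R, go to S
S | 01....[1]   read 1 → write 0, move L, go to R
R | 01...[.]0
The non-blank tape span at halt is 01....0.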